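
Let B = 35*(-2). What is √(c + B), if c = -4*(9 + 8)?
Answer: I*√138 ≈ 11.747*I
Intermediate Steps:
B = -70
c = -68 (c = -4*17 = -68)
√(c + B) = √(-68 - 70) = √(-138) = I*√138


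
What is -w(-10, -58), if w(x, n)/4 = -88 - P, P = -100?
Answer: -48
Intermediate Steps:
w(x, n) = 48 (w(x, n) = 4*(-88 - 1*(-100)) = 4*(-88 + 100) = 4*12 = 48)
-w(-10, -58) = -1*48 = -48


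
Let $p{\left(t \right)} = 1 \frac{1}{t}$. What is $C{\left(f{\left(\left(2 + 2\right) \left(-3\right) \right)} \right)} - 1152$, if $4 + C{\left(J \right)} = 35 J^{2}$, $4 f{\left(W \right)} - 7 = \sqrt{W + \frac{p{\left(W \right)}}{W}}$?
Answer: $- \frac{2476909}{2304} + \frac{245 i \sqrt{1727}}{96} \approx -1075.0 + 106.06 i$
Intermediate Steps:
$p{\left(t \right)} = \frac{1}{t}$
$f{\left(W \right)} = \frac{7}{4} + \frac{\sqrt{W + \frac{1}{W^{2}}}}{4}$ ($f{\left(W \right)} = \frac{7}{4} + \frac{\sqrt{W + \frac{1}{W W}}}{4} = \frac{7}{4} + \frac{\sqrt{W + \frac{1}{W^{2}}}}{4}$)
$C{\left(J \right)} = -4 + 35 J^{2}$
$C{\left(f{\left(\left(2 + 2\right) \left(-3\right) \right)} \right)} - 1152 = \left(-4 + 35 \left(\frac{7}{4} + \frac{\sqrt{\frac{1 + \left(\left(2 + 2\right) \left(-3\right)\right)^{3}}{9 \left(2 + 2\right)^{2}}}}{4}\right)^{2}\right) - 1152 = \left(-4 + 35 \left(\frac{7}{4} + \frac{\sqrt{\frac{1 + \left(4 \left(-3\right)\right)^{3}}{144}}}{4}\right)^{2}\right) - 1152 = \left(-4 + 35 \left(\frac{7}{4} + \frac{\sqrt{\frac{1 + \left(-12\right)^{3}}{144}}}{4}\right)^{2}\right) - 1152 = \left(-4 + 35 \left(\frac{7}{4} + \frac{\sqrt{\frac{1 - 1728}{144}}}{4}\right)^{2}\right) - 1152 = \left(-4 + 35 \left(\frac{7}{4} + \frac{\sqrt{\frac{1}{144} \left(-1727\right)}}{4}\right)^{2}\right) - 1152 = \left(-4 + 35 \left(\frac{7}{4} + \frac{\sqrt{- \frac{1727}{144}}}{4}\right)^{2}\right) - 1152 = \left(-4 + 35 \left(\frac{7}{4} + \frac{\frac{1}{12} i \sqrt{1727}}{4}\right)^{2}\right) - 1152 = \left(-4 + 35 \left(\frac{7}{4} + \frac{i \sqrt{1727}}{48}\right)^{2}\right) - 1152 = -1156 + 35 \left(\frac{7}{4} + \frac{i \sqrt{1727}}{48}\right)^{2}$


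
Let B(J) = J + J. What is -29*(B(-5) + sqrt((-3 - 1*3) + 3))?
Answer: 290 - 29*I*sqrt(3) ≈ 290.0 - 50.229*I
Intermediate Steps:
B(J) = 2*J
-29*(B(-5) + sqrt((-3 - 1*3) + 3)) = -29*(2*(-5) + sqrt((-3 - 1*3) + 3)) = -29*(-10 + sqrt((-3 - 3) + 3)) = -29*(-10 + sqrt(-6 + 3)) = -29*(-10 + sqrt(-3)) = -29*(-10 + I*sqrt(3)) = 290 - 29*I*sqrt(3)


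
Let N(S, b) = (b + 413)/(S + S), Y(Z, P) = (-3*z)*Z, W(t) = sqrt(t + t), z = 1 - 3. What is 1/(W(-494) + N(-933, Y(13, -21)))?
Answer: -916206/3440413609 - 6963912*I*sqrt(247)/3440413609 ≈ -0.00026631 - 0.031812*I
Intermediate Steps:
z = -2
W(t) = sqrt(2)*sqrt(t) (W(t) = sqrt(2*t) = sqrt(2)*sqrt(t))
Y(Z, P) = 6*Z (Y(Z, P) = (-3*(-2))*Z = 6*Z)
N(S, b) = (413 + b)/(2*S) (N(S, b) = (413 + b)/((2*S)) = (413 + b)*(1/(2*S)) = (413 + b)/(2*S))
1/(W(-494) + N(-933, Y(13, -21))) = 1/(sqrt(2)*sqrt(-494) + (1/2)*(413 + 6*13)/(-933)) = 1/(sqrt(2)*(I*sqrt(494)) + (1/2)*(-1/933)*(413 + 78)) = 1/(2*I*sqrt(247) + (1/2)*(-1/933)*491) = 1/(2*I*sqrt(247) - 491/1866) = 1/(-491/1866 + 2*I*sqrt(247))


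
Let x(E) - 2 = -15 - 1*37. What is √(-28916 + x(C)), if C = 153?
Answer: I*√28966 ≈ 170.19*I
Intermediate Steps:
x(E) = -50 (x(E) = 2 + (-15 - 1*37) = 2 + (-15 - 37) = 2 - 52 = -50)
√(-28916 + x(C)) = √(-28916 - 50) = √(-28966) = I*√28966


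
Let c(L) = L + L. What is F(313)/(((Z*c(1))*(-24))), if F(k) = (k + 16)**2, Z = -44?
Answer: 108241/2112 ≈ 51.250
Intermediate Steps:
F(k) = (16 + k)**2
c(L) = 2*L
F(313)/(((Z*c(1))*(-24))) = (16 + 313)**2/((-88*(-24))) = 329**2/((-44*2*(-24))) = 108241/((-88*(-24))) = 108241/2112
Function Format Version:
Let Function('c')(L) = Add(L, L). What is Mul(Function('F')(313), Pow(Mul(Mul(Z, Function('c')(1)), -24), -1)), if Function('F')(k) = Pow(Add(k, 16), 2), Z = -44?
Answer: Rational(108241, 2112) ≈ 51.250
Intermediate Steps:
Function('F')(k) = Pow(Add(16, k), 2)
Function('c')(L) = Mul(2, L)
Mul(Function('F')(313), Pow(Mul(Mul(Z, Function('c')(1)), -24), -1)) = Mul(Pow(Add(16, 313), 2), Pow(Mul(Mul(-44, Mul(2, 1)), -24), -1)) = Mul(Pow(329, 2), Pow(Mul(Mul(-44, 2), -24), -1)) = Mul(108241, Pow(Mul(-88, -24), -1)) = Mul(108241, Pow(2112, -1)) = Mul(108241, Rational(1, 2112)) = Rational(108241, 2112)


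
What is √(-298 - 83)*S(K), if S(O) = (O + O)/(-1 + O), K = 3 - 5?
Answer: 4*I*√381/3 ≈ 26.026*I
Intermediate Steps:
K = -2
S(O) = 2*O/(-1 + O) (S(O) = (2*O)/(-1 + O) = 2*O/(-1 + O))
√(-298 - 83)*S(K) = √(-298 - 83)*(2*(-2)/(-1 - 2)) = √(-381)*(2*(-2)/(-3)) = (I*√381)*(2*(-2)*(-⅓)) = (I*√381)*(4/3) = 4*I*√381/3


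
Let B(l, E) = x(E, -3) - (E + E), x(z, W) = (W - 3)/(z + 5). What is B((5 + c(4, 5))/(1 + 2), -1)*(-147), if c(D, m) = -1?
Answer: -147/2 ≈ -73.500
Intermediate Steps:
x(z, W) = (-3 + W)/(5 + z)
B(l, E) = -6/(5 + E) - 2*E (B(l, E) = (-3 - 3)/(5 + E) - (E + E) = -6/(5 + E) - 2*E)
B((5 + c(4, 5))/(1 + 2), -1)*(-147) = (2*(-3 - 1*(-1)*(5 - 1))/(5 - 1))*(-147) = (2*(-3 - 1*(-1)*4)/4)*(-147) = (2*(¼)*(-3 + 4))*(-147) = (2*(¼)*1)*(-147) = (½)*(-147) = -147/2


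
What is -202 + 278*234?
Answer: 64850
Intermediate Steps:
-202 + 278*234 = -202 + 65052 = 64850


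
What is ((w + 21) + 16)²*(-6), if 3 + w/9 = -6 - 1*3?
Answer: -30246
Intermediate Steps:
w = -108 (w = -27 + 9*(-6 - 1*3) = -27 + 9*(-6 - 3) = -27 + 9*(-9) = -27 - 81 = -108)
((w + 21) + 16)²*(-6) = ((-108 + 21) + 16)²*(-6) = (-87 + 16)²*(-6) = (-71)²*(-6) = 5041*(-6) = -30246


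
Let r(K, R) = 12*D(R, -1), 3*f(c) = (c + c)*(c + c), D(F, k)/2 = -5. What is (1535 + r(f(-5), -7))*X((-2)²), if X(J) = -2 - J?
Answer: -8490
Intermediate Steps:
D(F, k) = -10 (D(F, k) = 2*(-5) = -10)
f(c) = 4*c²/3 (f(c) = ((c + c)*(c + c))/3 = ((2*c)*(2*c))/3 = (4*c²)/3 = 4*c²/3)
r(K, R) = -120 (r(K, R) = 12*(-10) = -120)
(1535 + r(f(-5), -7))*X((-2)²) = (1535 - 120)*(-2 - 1*(-2)²) = 1415*(-2 - 1*4) = 1415*(-2 - 4) = 1415*(-6) = -8490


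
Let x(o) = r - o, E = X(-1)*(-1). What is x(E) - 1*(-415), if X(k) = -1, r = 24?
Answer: 438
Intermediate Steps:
E = 1 (E = -1*(-1) = 1)
x(o) = 24 - o
x(E) - 1*(-415) = (24 - 1*1) - 1*(-415) = (24 - 1) + 415 = 23 + 415 = 438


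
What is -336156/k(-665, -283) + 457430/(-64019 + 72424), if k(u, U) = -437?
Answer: 605057618/734597 ≈ 823.66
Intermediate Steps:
-336156/k(-665, -283) + 457430/(-64019 + 72424) = -336156/(-437) + 457430/(-64019 + 72424) = -336156*(-1/437) + 457430/8405 = 336156/437 + 457430*(1/8405) = 336156/437 + 91486/1681 = 605057618/734597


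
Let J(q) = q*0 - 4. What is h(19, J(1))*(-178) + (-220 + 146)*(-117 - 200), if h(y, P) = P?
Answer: 24170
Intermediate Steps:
J(q) = -4 (J(q) = 0 - 4 = -4)
h(19, J(1))*(-178) + (-220 + 146)*(-117 - 200) = -4*(-178) + (-220 + 146)*(-117 - 200) = 712 - 74*(-317) = 712 + 23458 = 24170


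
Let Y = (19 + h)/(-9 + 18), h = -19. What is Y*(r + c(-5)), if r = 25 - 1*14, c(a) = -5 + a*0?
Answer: 0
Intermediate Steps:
c(a) = -5 (c(a) = -5 + 0 = -5)
Y = 0 (Y = (19 - 19)/(-9 + 18) = 0/9 = 0*(⅑) = 0)
r = 11 (r = 25 - 14 = 11)
Y*(r + c(-5)) = 0*(11 - 5) = 0*6 = 0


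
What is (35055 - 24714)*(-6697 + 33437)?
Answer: 276518340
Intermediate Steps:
(35055 - 24714)*(-6697 + 33437) = 10341*26740 = 276518340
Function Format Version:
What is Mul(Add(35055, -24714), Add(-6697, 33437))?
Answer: 276518340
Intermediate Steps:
Mul(Add(35055, -24714), Add(-6697, 33437)) = Mul(10341, 26740) = 276518340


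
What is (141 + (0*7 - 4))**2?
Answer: 18769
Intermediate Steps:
(141 + (0*7 - 4))**2 = (141 + (0 - 4))**2 = (141 - 4)**2 = 137**2 = 18769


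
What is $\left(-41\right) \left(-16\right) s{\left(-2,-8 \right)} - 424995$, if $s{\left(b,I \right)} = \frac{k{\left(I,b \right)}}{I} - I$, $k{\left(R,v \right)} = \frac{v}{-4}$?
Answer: $-419788$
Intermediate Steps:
$k{\left(R,v \right)} = - \frac{v}{4}$ ($k{\left(R,v \right)} = v \left(- \frac{1}{4}\right) = - \frac{v}{4}$)
$s{\left(b,I \right)} = - I - \frac{b}{4 I}$ ($s{\left(b,I \right)} = \frac{\left(- \frac{1}{4}\right) b}{I} - I = - \frac{b}{4 I} - I = - I - \frac{b}{4 I}$)
$\left(-41\right) \left(-16\right) s{\left(-2,-8 \right)} - 424995 = \left(-41\right) \left(-16\right) \left(\left(-1\right) \left(-8\right) - - \frac{1}{2 \left(-8\right)}\right) - 424995 = 656 \left(8 - \left(- \frac{1}{2}\right) \left(- \frac{1}{8}\right)\right) - 424995 = 656 \left(8 - \frac{1}{16}\right) - 424995 = 656 \cdot \frac{127}{16} - 424995 = 5207 - 424995 = -419788$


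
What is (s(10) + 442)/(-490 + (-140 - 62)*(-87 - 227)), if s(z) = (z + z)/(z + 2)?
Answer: 1331/188814 ≈ 0.0070493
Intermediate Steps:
s(z) = 2*z/(2 + z) (s(z) = (2*z)/(2 + z) = 2*z/(2 + z))
(s(10) + 442)/(-490 + (-140 - 62)*(-87 - 227)) = (2*10/(2 + 10) + 442)/(-490 + (-140 - 62)*(-87 - 227)) = (2*10/12 + 442)/(-490 - 202*(-314)) = (2*10*(1/12) + 442)/(-490 + 63428) = (5/3 + 442)/62938 = (1331/3)*(1/62938) = 1331/188814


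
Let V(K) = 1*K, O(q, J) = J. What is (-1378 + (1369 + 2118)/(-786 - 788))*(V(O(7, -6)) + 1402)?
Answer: -1516376382/787 ≈ -1.9268e+6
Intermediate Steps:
V(K) = K
(-1378 + (1369 + 2118)/(-786 - 788))*(V(O(7, -6)) + 1402) = (-1378 + (1369 + 2118)/(-786 - 788))*(-6 + 1402) = (-1378 + 3487/(-1574))*1396 = (-1378 + 3487*(-1/1574))*1396 = (-1378 - 3487/1574)*1396 = -2172459/1574*1396 = -1516376382/787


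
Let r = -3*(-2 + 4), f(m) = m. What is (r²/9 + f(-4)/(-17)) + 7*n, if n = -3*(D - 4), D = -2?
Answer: 2214/17 ≈ 130.24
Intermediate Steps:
n = 18 (n = -3*(-2 - 4) = -3*(-6) = 18)
r = -6 (r = -3*2 = -6)
(r²/9 + f(-4)/(-17)) + 7*n = ((-6)²/9 - 4/(-17)) + 7*18 = (36*(⅑) - 4*(-1/17)) + 126 = (4 + 4/17) + 126 = 72/17 + 126 = 2214/17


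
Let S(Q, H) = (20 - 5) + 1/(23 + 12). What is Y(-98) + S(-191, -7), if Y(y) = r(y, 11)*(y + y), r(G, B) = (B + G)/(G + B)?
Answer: -6334/35 ≈ -180.97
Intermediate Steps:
r(G, B) = 1 (r(G, B) = (B + G)/(B + G) = 1)
Y(y) = 2*y (Y(y) = 1*(y + y) = 1*(2*y) = 2*y)
S(Q, H) = 526/35 (S(Q, H) = 15 + 1/35 = 526/35)
Y(-98) + S(-191, -7) = 2*(-98) + 526/35 = -196 + 526/35 = -6334/35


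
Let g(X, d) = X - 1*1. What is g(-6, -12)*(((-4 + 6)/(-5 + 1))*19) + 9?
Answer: 151/2 ≈ 75.500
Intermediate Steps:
g(X, d) = -1 + X (g(X, d) = X - 1 = -1 + X)
g(-6, -12)*(((-4 + 6)/(-5 + 1))*19) + 9 = (-1 - 6)*(((-4 + 6)/(-5 + 1))*19) + 9 = -7*2/(-4)*19 + 9 = -7*2*(-1/4)*19 + 9 = -(-7)*19/2 + 9 = -7*(-19/2) + 9 = 133/2 + 9 = 151/2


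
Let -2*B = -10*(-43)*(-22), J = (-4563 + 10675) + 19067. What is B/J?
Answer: 430/2289 ≈ 0.18786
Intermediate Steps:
J = 25179 (J = 6112 + 19067 = 25179)
B = 4730 (B = -(-10*(-43))*(-22)/2 = -215*(-22) = -½*(-9460) = 4730)
B/J = 4730/25179 = 4730*(1/25179) = 430/2289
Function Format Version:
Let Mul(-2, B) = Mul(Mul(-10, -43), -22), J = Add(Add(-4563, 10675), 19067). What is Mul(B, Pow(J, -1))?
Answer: Rational(430, 2289) ≈ 0.18786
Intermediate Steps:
J = 25179 (J = Add(6112, 19067) = 25179)
B = 4730 (B = Mul(Rational(-1, 2), Mul(Mul(-10, -43), -22)) = Mul(Rational(-1, 2), Mul(430, -22)) = Mul(Rational(-1, 2), -9460) = 4730)
Mul(B, Pow(J, -1)) = Mul(4730, Pow(25179, -1)) = Mul(4730, Rational(1, 25179)) = Rational(430, 2289)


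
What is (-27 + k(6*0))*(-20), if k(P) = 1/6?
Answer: 1610/3 ≈ 536.67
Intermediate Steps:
k(P) = ⅙
(-27 + k(6*0))*(-20) = (-27 + ⅙)*(-20) = -161/6*(-20) = 1610/3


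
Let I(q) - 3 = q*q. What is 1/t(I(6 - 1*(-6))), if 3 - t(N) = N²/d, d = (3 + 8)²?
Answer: -121/21246 ≈ -0.0056952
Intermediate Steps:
d = 121 (d = 11² = 121)
I(q) = 3 + q² (I(q) = 3 + q*q = 3 + q²)
t(N) = 3 - N²/121
1/t(I(6 - 1*(-6))) = 1/(3 - (3 + (6 - 1*(-6))²)²/121) = 1/(3 - (3 + (6 + 6)²)²/121) = 1/(3 - (3 + 12²)²/121) = 1/(3 - (3 + 144)²/121) = 1/(3 - 1/121*147²) = 1/(3 - 1/121*21609) = 1/(3 - 21609/121) = 1/(-21246/121) = -121/21246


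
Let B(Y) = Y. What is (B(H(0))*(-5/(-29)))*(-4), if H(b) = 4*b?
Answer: 0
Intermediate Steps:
(B(H(0))*(-5/(-29)))*(-4) = ((4*0)*(-5/(-29)))*(-4) = (0*(-5*(-1/29)))*(-4) = (0*(5/29))*(-4) = 0*(-4) = 0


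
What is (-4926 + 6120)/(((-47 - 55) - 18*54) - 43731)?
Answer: -398/14935 ≈ -0.026649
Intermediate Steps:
(-4926 + 6120)/(((-47 - 55) - 18*54) - 43731) = 1194/((-102 - 972) - 43731) = 1194/(-1074 - 43731) = 1194/(-44805) = 1194*(-1/44805) = -398/14935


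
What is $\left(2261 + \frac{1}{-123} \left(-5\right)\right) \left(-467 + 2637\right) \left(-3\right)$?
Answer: $- \frac{603494360}{41} \approx -1.4719 \cdot 10^{7}$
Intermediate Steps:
$\left(2261 + \frac{1}{-123} \left(-5\right)\right) \left(-467 + 2637\right) \left(-3\right) = \left(2261 - - \frac{5}{123}\right) 2170 \left(-3\right) = \left(2261 + \frac{5}{123}\right) 2170 \left(-3\right) = \frac{278108}{123} \cdot 2170 \left(-3\right) = \frac{603494360}{123} \left(-3\right) = - \frac{603494360}{41}$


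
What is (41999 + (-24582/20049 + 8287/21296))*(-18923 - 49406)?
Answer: -408417985871306141/142321168 ≈ -2.8697e+9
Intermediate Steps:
(41999 + (-24582/20049 + 8287/21296))*(-18923 - 49406) = (41999 + (-24582*1/20049 + 8287*(1/21296)))*(-68329) = (41999 + (-8194/6683 + 8287/21296))*(-68329) = (41999 - 119117403/142321168)*(-68329) = (5977227617429/142321168)*(-68329) = -408417985871306141/142321168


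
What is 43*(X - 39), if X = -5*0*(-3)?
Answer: -1677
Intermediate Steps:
X = 0 (X = 0*(-3) = 0)
43*(X - 39) = 43*(0 - 39) = 43*(-39) = -1677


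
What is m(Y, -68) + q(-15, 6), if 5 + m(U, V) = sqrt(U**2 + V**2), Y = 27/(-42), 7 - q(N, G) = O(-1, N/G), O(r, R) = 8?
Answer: -6 + sqrt(906385)/14 ≈ 62.003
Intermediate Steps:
q(N, G) = -1 (q(N, G) = 7 - 1*8 = 7 - 8 = -1)
Y = -9/14 (Y = 27*(-1/42) = -9/14 ≈ -0.64286)
m(U, V) = -5 + sqrt(U**2 + V**2)
m(Y, -68) + q(-15, 6) = (-5 + sqrt((-9/14)**2 + (-68)**2)) - 1 = (-5 + sqrt(81/196 + 4624)) - 1 = (-5 + sqrt(906385/196)) - 1 = (-5 + sqrt(906385)/14) - 1 = -6 + sqrt(906385)/14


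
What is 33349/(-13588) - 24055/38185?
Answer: -320058181/103771556 ≈ -3.0843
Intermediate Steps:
33349/(-13588) - 24055/38185 = 33349*(-1/13588) - 24055*1/38185 = -33349/13588 - 4811/7637 = -320058181/103771556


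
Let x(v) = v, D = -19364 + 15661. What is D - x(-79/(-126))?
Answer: -466657/126 ≈ -3703.6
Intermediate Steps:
D = -3703
D - x(-79/(-126)) = -3703 - (-79)/(-126) = -3703 - (-79)*(-1)/126 = -3703 - 1*79/126 = -3703 - 79/126 = -466657/126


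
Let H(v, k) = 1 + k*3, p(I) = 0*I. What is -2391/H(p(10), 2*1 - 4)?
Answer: 2391/5 ≈ 478.20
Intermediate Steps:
p(I) = 0
H(v, k) = 1 + 3*k
-2391/H(p(10), 2*1 - 4) = -2391/(1 + 3*(2*1 - 4)) = -2391/(1 + 3*(2 - 4)) = -2391/(1 + 3*(-2)) = -2391/(1 - 6) = -2391/(-5) = -2391*(-⅕) = 2391/5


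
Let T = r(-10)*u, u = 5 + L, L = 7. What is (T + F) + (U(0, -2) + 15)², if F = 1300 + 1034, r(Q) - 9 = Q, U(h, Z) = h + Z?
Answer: 2491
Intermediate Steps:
U(h, Z) = Z + h
r(Q) = 9 + Q
u = 12 (u = 5 + 7 = 12)
F = 2334
T = -12 (T = (9 - 10)*12 = -1*12 = -12)
(T + F) + (U(0, -2) + 15)² = (-12 + 2334) + ((-2 + 0) + 15)² = 2322 + (-2 + 15)² = 2322 + 13² = 2322 + 169 = 2491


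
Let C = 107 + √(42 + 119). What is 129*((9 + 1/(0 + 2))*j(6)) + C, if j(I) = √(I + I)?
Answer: 107 + √161 + 2451*√3 ≈ 4364.9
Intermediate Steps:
C = 107 + √161 ≈ 119.69
j(I) = √2*√I (j(I) = √(2*I) = √2*√I)
129*((9 + 1/(0 + 2))*j(6)) + C = 129*((9 + 1/(0 + 2))*(√2*√6)) + (107 + √161) = 129*((9 + 1/2)*(2*√3)) + (107 + √161) = 129*((9 + ½)*(2*√3)) + (107 + √161) = 129*(19*(2*√3)/2) + (107 + √161) = 129*(19*√3) + (107 + √161) = 2451*√3 + (107 + √161) = 107 + √161 + 2451*√3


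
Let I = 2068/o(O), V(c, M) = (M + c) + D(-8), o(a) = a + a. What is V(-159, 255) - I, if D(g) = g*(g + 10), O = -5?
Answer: 1434/5 ≈ 286.80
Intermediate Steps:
o(a) = 2*a
D(g) = g*(10 + g)
V(c, M) = -16 + M + c (V(c, M) = (M + c) - 8*(10 - 8) = (M + c) - 8*2 = (M + c) - 16 = -16 + M + c)
I = -1034/5 (I = 2068/((2*(-5))) = 2068/(-10) = 2068*(-1/10) = -1034/5 ≈ -206.80)
V(-159, 255) - I = (-16 + 255 - 159) - 1*(-1034/5) = 80 + 1034/5 = 1434/5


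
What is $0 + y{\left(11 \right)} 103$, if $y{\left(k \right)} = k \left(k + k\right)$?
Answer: $24926$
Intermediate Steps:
$y{\left(k \right)} = 2 k^{2}$ ($y{\left(k \right)} = k 2 k = 2 k^{2}$)
$0 + y{\left(11 \right)} 103 = 0 + 2 \cdot 11^{2} \cdot 103 = 0 + 2 \cdot 121 \cdot 103 = 0 + 242 \cdot 103 = 0 + 24926 = 24926$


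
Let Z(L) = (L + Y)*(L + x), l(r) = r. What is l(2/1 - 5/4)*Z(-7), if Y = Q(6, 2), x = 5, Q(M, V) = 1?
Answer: 9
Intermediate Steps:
Y = 1
Z(L) = (1 + L)*(5 + L) (Z(L) = (L + 1)*(L + 5) = (1 + L)*(5 + L))
l(2/1 - 5/4)*Z(-7) = (2/1 - 5/4)*(5 + (-7)**2 + 6*(-7)) = (2*1 - 5*1/4)*(5 + 49 - 42) = (2 - 5/4)*12 = (3/4)*12 = 9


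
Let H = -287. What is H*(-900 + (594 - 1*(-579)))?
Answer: -78351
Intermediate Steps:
H*(-900 + (594 - 1*(-579))) = -287*(-900 + (594 - 1*(-579))) = -287*(-900 + (594 + 579)) = -287*(-900 + 1173) = -287*273 = -78351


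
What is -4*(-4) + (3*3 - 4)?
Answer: 21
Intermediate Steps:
-4*(-4) + (3*3 - 4) = 16 + (9 - 4) = 16 + 5 = 21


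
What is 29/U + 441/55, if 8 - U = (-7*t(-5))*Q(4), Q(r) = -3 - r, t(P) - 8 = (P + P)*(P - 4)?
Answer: 2112559/263670 ≈ 8.0121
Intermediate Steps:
t(P) = 8 + 2*P*(-4 + P) (t(P) = 8 + (P + P)*(P - 4) = 8 + (2*P)*(-4 + P) = 8 + 2*P*(-4 + P))
U = -4794 (U = 8 - (-7*(8 - 8*(-5) + 2*(-5)²))*(-3 - 1*4) = 8 - (-7*(8 + 40 + 2*25))*(-3 - 4) = 8 - (-7*(8 + 40 + 50))*(-7) = 8 - (-7*98)*(-7) = 8 - (-686)*(-7) = 8 - 1*4802 = 8 - 4802 = -4794)
29/U + 441/55 = 29/(-4794) + 441/55 = 29*(-1/4794) + 441*(1/55) = -29/4794 + 441/55 = 2112559/263670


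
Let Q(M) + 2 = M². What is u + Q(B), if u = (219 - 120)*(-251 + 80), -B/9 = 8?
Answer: -11747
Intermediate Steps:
B = -72 (B = -9*8 = -72)
u = -16929 (u = 99*(-171) = -16929)
Q(M) = -2 + M²
u + Q(B) = -16929 + (-2 + (-72)²) = -16929 + (-2 + 5184) = -16929 + 5182 = -11747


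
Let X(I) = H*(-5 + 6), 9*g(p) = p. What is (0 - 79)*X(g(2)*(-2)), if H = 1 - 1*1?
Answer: 0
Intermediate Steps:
g(p) = p/9
H = 0 (H = 1 - 1 = 0)
X(I) = 0 (X(I) = 0*(-5 + 6) = 0*1 = 0)
(0 - 79)*X(g(2)*(-2)) = (0 - 79)*0 = -79*0 = 0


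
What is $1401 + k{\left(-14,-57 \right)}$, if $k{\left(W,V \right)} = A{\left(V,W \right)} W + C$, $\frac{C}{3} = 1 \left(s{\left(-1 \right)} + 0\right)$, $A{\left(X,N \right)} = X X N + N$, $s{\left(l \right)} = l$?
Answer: $638398$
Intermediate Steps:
$A{\left(X,N \right)} = N + N X^{2}$ ($A{\left(X,N \right)} = X^{2} N + N = N X^{2} + N = N + N X^{2}$)
$C = -3$ ($C = 3 \cdot 1 \left(-1 + 0\right) = 3 \cdot 1 \left(-1\right) = 3 \left(-1\right) = -3$)
$k{\left(W,V \right)} = -3 + W^{2} \left(1 + V^{2}\right)$ ($k{\left(W,V \right)} = W \left(1 + V^{2}\right) W - 3 = W^{2} \left(1 + V^{2}\right) - 3 = -3 + W^{2} \left(1 + V^{2}\right)$)
$1401 + k{\left(-14,-57 \right)} = 1401 - \left(3 - \left(-14\right)^{2} \left(1 + \left(-57\right)^{2}\right)\right) = 1401 - \left(3 - 196 \left(1 + 3249\right)\right) = 1401 + \left(-3 + 196 \cdot 3250\right) = 1401 + \left(-3 + 637000\right) = 1401 + 636997 = 638398$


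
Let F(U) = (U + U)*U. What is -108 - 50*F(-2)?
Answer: -508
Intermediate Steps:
F(U) = 2*U² (F(U) = (2*U)*U = 2*U²)
-108 - 50*F(-2) = -108 - 100*(-2)² = -108 - 100*4 = -108 - 50*8 = -108 - 400 = -508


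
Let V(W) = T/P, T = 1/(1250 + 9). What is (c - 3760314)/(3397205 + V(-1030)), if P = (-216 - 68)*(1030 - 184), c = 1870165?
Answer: -571755662004024/1027628612209079 ≈ -0.55638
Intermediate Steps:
P = -240264 (P = -284*846 = -240264)
T = 1/1259 ≈ 0.00079428
V(W) = -1/302492376 (V(W) = (1/1259)/(-240264) = (1/1259)*(-1/240264) = -1/302492376)
(c - 3760314)/(3397205 + V(-1030)) = (1870165 - 3760314)/(3397205 - 1/302492376) = -1890149/1027628612209079/302492376 = -1890149*302492376/1027628612209079 = -571755662004024/1027628612209079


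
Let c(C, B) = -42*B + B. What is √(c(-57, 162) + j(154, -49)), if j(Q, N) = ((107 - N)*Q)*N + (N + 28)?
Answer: I*√1183839 ≈ 1088.0*I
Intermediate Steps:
c(C, B) = -41*B
j(Q, N) = 28 + N + N*Q*(107 - N) (j(Q, N) = (Q*(107 - N))*N + (28 + N) = N*Q*(107 - N) + (28 + N) = 28 + N + N*Q*(107 - N))
√(c(-57, 162) + j(154, -49)) = √(-41*162 + (28 - 49 - 1*154*(-49)² + 107*(-49)*154)) = √(-6642 + (28 - 49 - 1*154*2401 - 807422)) = √(-6642 + (28 - 49 - 369754 - 807422)) = √(-6642 - 1177197) = √(-1183839) = I*√1183839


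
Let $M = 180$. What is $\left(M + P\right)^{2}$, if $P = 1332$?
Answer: $2286144$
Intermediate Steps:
$\left(M + P\right)^{2} = \left(180 + 1332\right)^{2} = 1512^{2} = 2286144$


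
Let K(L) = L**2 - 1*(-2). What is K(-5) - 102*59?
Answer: -5991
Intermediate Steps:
K(L) = 2 + L**2 (K(L) = L**2 + 2 = 2 + L**2)
K(-5) - 102*59 = (2 + (-5)**2) - 102*59 = (2 + 25) - 6018 = 27 - 6018 = -5991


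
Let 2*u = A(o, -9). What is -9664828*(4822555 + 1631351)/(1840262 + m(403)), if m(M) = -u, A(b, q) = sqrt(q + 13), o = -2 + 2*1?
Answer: -62375891418168/1840261 ≈ -3.3895e+7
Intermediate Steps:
o = 0 (o = -2 + 2 = 0)
A(b, q) = sqrt(13 + q)
u = 1 (u = sqrt(13 - 9)/2 = sqrt(4)/2 = (1/2)*2 = 1)
m(M) = -1 (m(M) = -1*1 = -1)
-9664828*(4822555 + 1631351)/(1840262 + m(403)) = -9664828*(4822555 + 1631351)/(1840262 - 1) = -9664828/(1840261/6453906) = -9664828/(1840261*(1/6453906)) = -9664828/1840261/6453906 = -9664828*6453906/1840261 = -62375891418168/1840261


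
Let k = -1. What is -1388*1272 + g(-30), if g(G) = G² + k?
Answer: -1764637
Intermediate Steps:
g(G) = -1 + G² (g(G) = G² - 1 = -1 + G²)
-1388*1272 + g(-30) = -1388*1272 + (-1 + (-30)²) = -1765536 + (-1 + 900) = -1765536 + 899 = -1764637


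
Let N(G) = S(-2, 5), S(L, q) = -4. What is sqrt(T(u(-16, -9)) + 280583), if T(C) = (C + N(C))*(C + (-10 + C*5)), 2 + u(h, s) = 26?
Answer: sqrt(283263) ≈ 532.22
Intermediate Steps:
u(h, s) = 24 (u(h, s) = -2 + 26 = 24)
N(G) = -4
T(C) = (-10 + 6*C)*(-4 + C) (T(C) = (C - 4)*(C + (-10 + C*5)) = (-4 + C)*(C + (-10 + 5*C)) = (-4 + C)*(-10 + 6*C) = (-10 + 6*C)*(-4 + C))
sqrt(T(u(-16, -9)) + 280583) = sqrt((40 - 34*24 + 6*24**2) + 280583) = sqrt((40 - 816 + 6*576) + 280583) = sqrt((40 - 816 + 3456) + 280583) = sqrt(2680 + 280583) = sqrt(283263)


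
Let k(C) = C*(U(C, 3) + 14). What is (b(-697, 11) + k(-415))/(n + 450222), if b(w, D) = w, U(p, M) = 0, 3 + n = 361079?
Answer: -6507/811298 ≈ -0.0080205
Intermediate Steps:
n = 361076 (n = -3 + 361079 = 361076)
k(C) = 14*C (k(C) = C*(0 + 14) = C*14 = 14*C)
(b(-697, 11) + k(-415))/(n + 450222) = (-697 + 14*(-415))/(361076 + 450222) = (-697 - 5810)/811298 = -6507*1/811298 = -6507/811298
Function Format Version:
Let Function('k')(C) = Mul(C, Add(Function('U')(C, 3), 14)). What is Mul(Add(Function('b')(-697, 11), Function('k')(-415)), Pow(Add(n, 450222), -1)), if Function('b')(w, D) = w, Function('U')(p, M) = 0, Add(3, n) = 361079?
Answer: Rational(-6507, 811298) ≈ -0.0080205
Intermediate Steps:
n = 361076 (n = Add(-3, 361079) = 361076)
Function('k')(C) = Mul(14, C) (Function('k')(C) = Mul(C, Add(0, 14)) = Mul(C, 14) = Mul(14, C))
Mul(Add(Function('b')(-697, 11), Function('k')(-415)), Pow(Add(n, 450222), -1)) = Mul(Add(-697, Mul(14, -415)), Pow(Add(361076, 450222), -1)) = Mul(Add(-697, -5810), Pow(811298, -1)) = Mul(-6507, Rational(1, 811298)) = Rational(-6507, 811298)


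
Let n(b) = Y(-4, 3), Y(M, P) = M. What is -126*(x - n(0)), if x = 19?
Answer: -2898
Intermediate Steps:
n(b) = -4
-126*(x - n(0)) = -126*(19 - 1*(-4)) = -126*(19 + 4) = -126*23 = -2898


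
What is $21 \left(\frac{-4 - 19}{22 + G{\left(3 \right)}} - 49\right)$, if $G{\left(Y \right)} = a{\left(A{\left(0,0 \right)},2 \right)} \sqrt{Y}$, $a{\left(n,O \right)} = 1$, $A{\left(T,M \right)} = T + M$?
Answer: $- \frac{505575}{481} + \frac{483 \sqrt{3}}{481} \approx -1049.4$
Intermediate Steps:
$A{\left(T,M \right)} = M + T$
$G{\left(Y \right)} = \sqrt{Y}$ ($G{\left(Y \right)} = 1 \sqrt{Y} = \sqrt{Y}$)
$21 \left(\frac{-4 - 19}{22 + G{\left(3 \right)}} - 49\right) = 21 \left(\frac{-4 - 19}{22 + \sqrt{3}} - 49\right) = 21 \left(- \frac{23}{22 + \sqrt{3}} - 49\right) = 21 \left(-49 - \frac{23}{22 + \sqrt{3}}\right) = -1029 - \frac{483}{22 + \sqrt{3}}$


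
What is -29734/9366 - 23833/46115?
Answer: -797201644/215956545 ≈ -3.6915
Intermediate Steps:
-29734/9366 - 23833/46115 = -29734*1/9366 - 23833*1/46115 = -14867/4683 - 23833/46115 = -797201644/215956545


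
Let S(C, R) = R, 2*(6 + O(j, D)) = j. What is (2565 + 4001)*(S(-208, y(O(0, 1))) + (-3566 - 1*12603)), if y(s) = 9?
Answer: -106106560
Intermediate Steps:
O(j, D) = -6 + j/2
(2565 + 4001)*(S(-208, y(O(0, 1))) + (-3566 - 1*12603)) = (2565 + 4001)*(9 + (-3566 - 1*12603)) = 6566*(9 + (-3566 - 12603)) = 6566*(9 - 16169) = 6566*(-16160) = -106106560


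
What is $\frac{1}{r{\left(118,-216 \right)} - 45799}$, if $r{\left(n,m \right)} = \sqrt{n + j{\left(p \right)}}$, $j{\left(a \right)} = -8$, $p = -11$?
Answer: $- \frac{45799}{2097548291} - \frac{\sqrt{110}}{2097548291} \approx -2.184 \cdot 10^{-5}$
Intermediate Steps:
$r{\left(n,m \right)} = \sqrt{-8 + n}$ ($r{\left(n,m \right)} = \sqrt{n - 8} = \sqrt{-8 + n}$)
$\frac{1}{r{\left(118,-216 \right)} - 45799} = \frac{1}{\sqrt{-8 + 118} - 45799} = \frac{1}{\sqrt{110} - 45799} = \frac{1}{-45799 + \sqrt{110}}$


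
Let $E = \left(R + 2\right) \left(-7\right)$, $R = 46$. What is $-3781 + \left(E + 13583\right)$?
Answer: $9466$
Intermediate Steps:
$E = -336$ ($E = \left(46 + 2\right) \left(-7\right) = 48 \left(-7\right) = -336$)
$-3781 + \left(E + 13583\right) = -3781 + \left(-336 + 13583\right) = -3781 + 13247 = 9466$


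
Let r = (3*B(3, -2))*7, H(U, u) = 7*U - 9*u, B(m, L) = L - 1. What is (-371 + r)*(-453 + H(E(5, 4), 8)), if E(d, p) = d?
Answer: 212660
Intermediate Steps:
B(m, L) = -1 + L
H(U, u) = -9*u + 7*U
r = -63 (r = (3*(-1 - 2))*7 = (3*(-3))*7 = -9*7 = -63)
(-371 + r)*(-453 + H(E(5, 4), 8)) = (-371 - 63)*(-453 + (-9*8 + 7*5)) = -434*(-453 + (-72 + 35)) = -434*(-453 - 37) = -434*(-490) = 212660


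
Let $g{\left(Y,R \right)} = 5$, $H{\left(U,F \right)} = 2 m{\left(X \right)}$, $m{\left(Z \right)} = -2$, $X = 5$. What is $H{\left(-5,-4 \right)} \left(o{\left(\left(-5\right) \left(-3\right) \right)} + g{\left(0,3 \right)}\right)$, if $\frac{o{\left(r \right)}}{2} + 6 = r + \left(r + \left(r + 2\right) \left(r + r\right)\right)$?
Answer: $-4292$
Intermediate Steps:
$H{\left(U,F \right)} = -4$ ($H{\left(U,F \right)} = 2 \left(-2\right) = -4$)
$o{\left(r \right)} = -12 + 4 r + 4 r \left(2 + r\right)$ ($o{\left(r \right)} = -12 + 2 \left(r + \left(r + \left(r + 2\right) \left(r + r\right)\right)\right) = -12 + 2 \left(r + \left(r + \left(2 + r\right) 2 r\right)\right) = -12 + 2 \left(r + \left(r + 2 r \left(2 + r\right)\right)\right) = -12 + 2 \left(2 r + 2 r \left(2 + r\right)\right) = -12 + \left(4 r + 4 r \left(2 + r\right)\right) = -12 + 4 r + 4 r \left(2 + r\right)$)
$H{\left(-5,-4 \right)} \left(o{\left(\left(-5\right) \left(-3\right) \right)} + g{\left(0,3 \right)}\right) = - 4 \left(\left(-12 + 4 \left(\left(-5\right) \left(-3\right)\right)^{2} + 12 \left(\left(-5\right) \left(-3\right)\right)\right) + 5\right) = - 4 \left(\left(-12 + 4 \cdot 15^{2} + 12 \cdot 15\right) + 5\right) = - 4 \left(\left(-12 + 4 \cdot 225 + 180\right) + 5\right) = - 4 \left(\left(-12 + 900 + 180\right) + 5\right) = - 4 \left(1068 + 5\right) = \left(-4\right) 1073 = -4292$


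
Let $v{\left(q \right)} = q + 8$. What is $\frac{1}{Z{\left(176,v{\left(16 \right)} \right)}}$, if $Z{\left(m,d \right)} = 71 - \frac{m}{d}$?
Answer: $\frac{3}{191} \approx 0.015707$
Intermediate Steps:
$v{\left(q \right)} = 8 + q$
$Z{\left(m,d \right)} = 71 - \frac{m}{d}$
$\frac{1}{Z{\left(176,v{\left(16 \right)} \right)}} = \frac{1}{71 - \frac{176}{8 + 16}} = \frac{1}{71 - \frac{176}{24}} = \frac{1}{71 - 176 \cdot \frac{1}{24}} = \frac{1}{71 - \frac{22}{3}} = \frac{1}{\frac{191}{3}} = \frac{3}{191}$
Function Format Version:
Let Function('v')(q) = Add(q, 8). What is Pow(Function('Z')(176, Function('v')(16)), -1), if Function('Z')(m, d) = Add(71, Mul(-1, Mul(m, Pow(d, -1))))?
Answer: Rational(3, 191) ≈ 0.015707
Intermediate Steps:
Function('v')(q) = Add(8, q)
Function('Z')(m, d) = Add(71, Mul(-1, m, Pow(d, -1)))
Pow(Function('Z')(176, Function('v')(16)), -1) = Pow(Add(71, Mul(-1, 176, Pow(Add(8, 16), -1))), -1) = Pow(Add(71, Mul(-1, 176, Pow(24, -1))), -1) = Pow(Add(71, Mul(-1, 176, Rational(1, 24))), -1) = Pow(Add(71, Rational(-22, 3)), -1) = Pow(Rational(191, 3), -1) = Rational(3, 191)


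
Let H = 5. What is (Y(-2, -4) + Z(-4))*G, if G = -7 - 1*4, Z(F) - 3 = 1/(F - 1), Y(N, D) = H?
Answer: -429/5 ≈ -85.800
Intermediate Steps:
Y(N, D) = 5
Z(F) = 3 + 1/(-1 + F) (Z(F) = 3 + 1/(F - 1) = 3 + 1/(-1 + F))
G = -11 (G = -7 - 4 = -11)
(Y(-2, -4) + Z(-4))*G = (5 + (-2 + 3*(-4))/(-1 - 4))*(-11) = (5 + (-2 - 12)/(-5))*(-11) = (5 - ⅕*(-14))*(-11) = (5 + 14/5)*(-11) = (39/5)*(-11) = -429/5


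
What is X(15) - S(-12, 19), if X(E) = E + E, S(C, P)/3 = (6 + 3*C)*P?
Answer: 1740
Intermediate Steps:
S(C, P) = 3*P*(6 + 3*C) (S(C, P) = 3*((6 + 3*C)*P) = 3*(P*(6 + 3*C)) = 3*P*(6 + 3*C))
X(E) = 2*E
X(15) - S(-12, 19) = 2*15 - 9*19*(2 - 12) = 30 - 9*19*(-10) = 30 - 1*(-1710) = 30 + 1710 = 1740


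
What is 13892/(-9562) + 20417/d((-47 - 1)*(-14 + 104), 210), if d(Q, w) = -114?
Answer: -98405521/545034 ≈ -180.55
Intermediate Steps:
13892/(-9562) + 20417/d((-47 - 1)*(-14 + 104), 210) = 13892/(-9562) + 20417/(-114) = 13892*(-1/9562) + 20417*(-1/114) = -6946/4781 - 20417/114 = -98405521/545034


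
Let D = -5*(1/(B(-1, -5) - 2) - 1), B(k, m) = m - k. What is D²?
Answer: 1225/36 ≈ 34.028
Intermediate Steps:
D = 35/6 (D = -5*(1/((-5 - 1*(-1)) - 2) - 1) = -5*(1/((-5 + 1) - 2) - 1) = -5*(1/(-4 - 2) - 1) = -5*(1/(-6) - 1) = -5*(-⅙ - 1) = -5*(-7/6) = 35/6 ≈ 5.8333)
D² = (35/6)² = 1225/36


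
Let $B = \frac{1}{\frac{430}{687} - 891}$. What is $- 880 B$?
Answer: $\frac{604560}{611687} \approx 0.98835$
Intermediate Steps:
$B = - \frac{687}{611687}$ ($B = \frac{1}{430 \cdot \frac{1}{687} - 891} = \frac{1}{\frac{430}{687} - 891} = \frac{1}{- \frac{611687}{687}} = - \frac{687}{611687} \approx -0.0011231$)
$- 880 B = \left(-880\right) \left(- \frac{687}{611687}\right) = \frac{604560}{611687}$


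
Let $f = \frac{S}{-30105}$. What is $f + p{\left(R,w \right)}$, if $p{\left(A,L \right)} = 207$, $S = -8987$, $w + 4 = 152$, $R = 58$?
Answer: $\frac{6240722}{30105} \approx 207.3$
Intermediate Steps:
$w = 148$ ($w = -4 + 152 = 148$)
$f = \frac{8987}{30105}$ ($f = - \frac{8987}{-30105} = \left(-8987\right) \left(- \frac{1}{30105}\right) = \frac{8987}{30105} \approx 0.29852$)
$f + p{\left(R,w \right)} = \frac{8987}{30105} + 207 = \frac{6240722}{30105}$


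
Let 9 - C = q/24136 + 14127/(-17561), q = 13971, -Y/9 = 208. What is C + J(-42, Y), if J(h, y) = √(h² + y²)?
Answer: 230017365/24932488 + 102*√337 ≈ 1881.7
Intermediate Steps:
Y = -1872 (Y = -9*208 = -1872)
C = 230017365/24932488 (C = 9 - (13971/24136 + 14127/(-17561)) = 9 - (13971*(1/24136) + 14127*(-1/17561)) = 9 - (13971/24136 - 831/1033) = 9 - 1*(-5624973/24932488) = 9 + 5624973/24932488 = 230017365/24932488 ≈ 9.2256)
C + J(-42, Y) = 230017365/24932488 + √((-42)² + (-1872)²) = 230017365/24932488 + √(1764 + 3504384) = 230017365/24932488 + √3506148 = 230017365/24932488 + 102*√337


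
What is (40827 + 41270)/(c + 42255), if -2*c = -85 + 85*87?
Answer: 82097/38600 ≈ 2.1269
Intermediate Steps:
c = -3655 (c = -(-85 + 85*87)/2 = -(-85 + 7395)/2 = -½*7310 = -3655)
(40827 + 41270)/(c + 42255) = (40827 + 41270)/(-3655 + 42255) = 82097/38600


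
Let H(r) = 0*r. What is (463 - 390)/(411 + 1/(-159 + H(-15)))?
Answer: 11607/65348 ≈ 0.17762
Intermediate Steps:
H(r) = 0
(463 - 390)/(411 + 1/(-159 + H(-15))) = (463 - 390)/(411 + 1/(-159 + 0)) = 73/(411 + 1/(-159)) = 73/(411 - 1/159) = 73/(65348/159) = (159/65348)*73 = 11607/65348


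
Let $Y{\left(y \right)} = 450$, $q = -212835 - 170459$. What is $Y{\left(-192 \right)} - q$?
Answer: $383744$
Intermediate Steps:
$q = -383294$
$Y{\left(-192 \right)} - q = 450 - -383294 = 450 + 383294 = 383744$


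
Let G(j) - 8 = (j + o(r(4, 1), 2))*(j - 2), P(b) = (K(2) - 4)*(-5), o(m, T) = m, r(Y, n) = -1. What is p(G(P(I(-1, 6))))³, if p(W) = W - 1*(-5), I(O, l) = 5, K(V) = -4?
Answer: 3341362375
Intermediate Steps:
P(b) = 40 (P(b) = (-4 - 4)*(-5) = -8*(-5) = 40)
G(j) = 8 + (-1 + j)*(-2 + j) (G(j) = 8 + (j - 1)*(j - 2) = 8 + (-1 + j)*(-2 + j))
p(W) = 5 + W (p(W) = W + 5 = 5 + W)
p(G(P(I(-1, 6))))³ = (5 + (10 + 40² - 3*40))³ = (5 + (10 + 1600 - 120))³ = (5 + 1490)³ = 1495³ = 3341362375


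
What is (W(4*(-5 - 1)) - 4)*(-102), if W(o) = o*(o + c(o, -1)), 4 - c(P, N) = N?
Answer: -46104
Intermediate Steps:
c(P, N) = 4 - N
W(o) = o*(5 + o) (W(o) = o*(o + (4 - 1*(-1))) = o*(o + (4 + 1)) = o*(o + 5) = o*(5 + o))
(W(4*(-5 - 1)) - 4)*(-102) = ((4*(-5 - 1))*(5 + 4*(-5 - 1)) - 4)*(-102) = ((4*(-6))*(5 + 4*(-6)) - 4)*(-102) = (-24*(5 - 24) - 4)*(-102) = (-24*(-19) - 4)*(-102) = (456 - 4)*(-102) = 452*(-102) = -46104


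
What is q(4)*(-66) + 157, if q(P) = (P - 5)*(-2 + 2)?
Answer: 157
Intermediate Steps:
q(P) = 0 (q(P) = (-5 + P)*0 = 0)
q(4)*(-66) + 157 = 0*(-66) + 157 = 0 + 157 = 157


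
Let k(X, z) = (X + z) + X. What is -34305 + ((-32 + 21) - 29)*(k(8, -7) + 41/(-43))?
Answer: -1488955/43 ≈ -34627.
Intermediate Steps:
k(X, z) = z + 2*X
-34305 + ((-32 + 21) - 29)*(k(8, -7) + 41/(-43)) = -34305 + ((-32 + 21) - 29)*((-7 + 2*8) + 41/(-43)) = -34305 + (-11 - 29)*((-7 + 16) + 41*(-1/43)) = -34305 - 40*(9 - 41/43) = -34305 - 40*346/43 = -34305 - 13840/43 = -1488955/43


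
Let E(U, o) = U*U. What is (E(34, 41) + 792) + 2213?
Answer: 4161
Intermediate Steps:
E(U, o) = U²
(E(34, 41) + 792) + 2213 = (34² + 792) + 2213 = (1156 + 792) + 2213 = 1948 + 2213 = 4161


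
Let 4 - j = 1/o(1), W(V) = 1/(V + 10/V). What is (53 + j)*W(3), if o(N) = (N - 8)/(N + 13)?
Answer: 177/19 ≈ 9.3158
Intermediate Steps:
o(N) = (-8 + N)/(13 + N)
j = 6 (j = 4 - 1/((-8 + 1)/(13 + 1)) = 4 - 1/(-7/14) = 4 - 1/((1/14)*(-7)) = 4 - 1/(-½) = 4 - 1*(-2) = 4 + 2 = 6)
(53 + j)*W(3) = (53 + 6)*(3/(10 + 3²)) = 59*(3/(10 + 9)) = 59*(3/19) = 177/19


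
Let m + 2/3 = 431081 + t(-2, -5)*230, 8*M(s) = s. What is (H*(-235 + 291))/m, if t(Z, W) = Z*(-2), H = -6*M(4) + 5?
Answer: 48/185143 ≈ 0.00025926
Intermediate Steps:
M(s) = s/8
H = 2 (H = -3*4/4 + 5 = -6*½ + 5 = -3 + 5 = 2)
t(Z, W) = -2*Z
m = 1296001/3 (m = -⅔ + (431081 - 2*(-2)*230) = -⅔ + (431081 + 4*230) = -⅔ + (431081 + 920) = -⅔ + 432001 = 1296001/3 ≈ 4.3200e+5)
(H*(-235 + 291))/m = (2*(-235 + 291))/(1296001/3) = (2*56)*(3/1296001) = 112*(3/1296001) = 48/185143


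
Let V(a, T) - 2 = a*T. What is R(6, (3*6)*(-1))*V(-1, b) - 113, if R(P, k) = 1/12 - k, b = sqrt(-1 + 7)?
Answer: -461/6 - 217*sqrt(6)/12 ≈ -121.13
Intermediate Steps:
b = sqrt(6) ≈ 2.4495
V(a, T) = 2 + T*a (V(a, T) = 2 + a*T = 2 + T*a)
R(P, k) = 1/12 - k
R(6, (3*6)*(-1))*V(-1, b) - 113 = (1/12 - 3*6*(-1))*(2 + sqrt(6)*(-1)) - 113 = (1/12 - 18*(-1))*(2 - sqrt(6)) - 113 = (1/12 - 1*(-18))*(2 - sqrt(6)) - 113 = (1/12 + 18)*(2 - sqrt(6)) - 113 = 217*(2 - sqrt(6))/12 - 113 = (217/6 - 217*sqrt(6)/12) - 113 = -461/6 - 217*sqrt(6)/12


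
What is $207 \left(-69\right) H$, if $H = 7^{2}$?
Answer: $-699867$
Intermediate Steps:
$H = 49$
$207 \left(-69\right) H = 207 \left(-69\right) 49 = \left(-14283\right) 49 = -699867$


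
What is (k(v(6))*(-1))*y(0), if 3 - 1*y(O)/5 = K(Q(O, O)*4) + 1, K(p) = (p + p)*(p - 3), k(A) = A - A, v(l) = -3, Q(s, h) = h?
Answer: 0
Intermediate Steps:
k(A) = 0
K(p) = 2*p*(-3 + p) (K(p) = (2*p)*(-3 + p) = 2*p*(-3 + p))
y(O) = 10 - 40*O*(-3 + 4*O) (y(O) = 15 - 5*(2*(O*4)*(-3 + O*4) + 1) = 15 - 5*(2*(4*O)*(-3 + 4*O) + 1) = 15 - 5*(8*O*(-3 + 4*O) + 1) = 15 - 5*(1 + 8*O*(-3 + 4*O)) = 15 + (-5 - 40*O*(-3 + 4*O)) = 10 - 40*O*(-3 + 4*O))
(k(v(6))*(-1))*y(0) = (0*(-1))*(10 - 160*0² + 120*0) = 0*(10 - 160*0 + 0) = 0*(10 + 0 + 0) = 0*10 = 0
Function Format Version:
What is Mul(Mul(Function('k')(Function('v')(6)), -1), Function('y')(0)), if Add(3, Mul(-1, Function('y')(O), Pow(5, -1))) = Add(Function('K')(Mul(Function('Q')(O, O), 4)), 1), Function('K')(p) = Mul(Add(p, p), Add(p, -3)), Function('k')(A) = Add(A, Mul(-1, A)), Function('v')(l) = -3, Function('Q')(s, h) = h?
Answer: 0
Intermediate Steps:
Function('k')(A) = 0
Function('K')(p) = Mul(2, p, Add(-3, p)) (Function('K')(p) = Mul(Mul(2, p), Add(-3, p)) = Mul(2, p, Add(-3, p)))
Function('y')(O) = Add(10, Mul(-40, O, Add(-3, Mul(4, O)))) (Function('y')(O) = Add(15, Mul(-5, Add(Mul(2, Mul(O, 4), Add(-3, Mul(O, 4))), 1))) = Add(15, Mul(-5, Add(Mul(2, Mul(4, O), Add(-3, Mul(4, O))), 1))) = Add(15, Mul(-5, Add(Mul(8, O, Add(-3, Mul(4, O))), 1))) = Add(15, Mul(-5, Add(1, Mul(8, O, Add(-3, Mul(4, O)))))) = Add(15, Add(-5, Mul(-40, O, Add(-3, Mul(4, O))))) = Add(10, Mul(-40, O, Add(-3, Mul(4, O)))))
Mul(Mul(Function('k')(Function('v')(6)), -1), Function('y')(0)) = Mul(Mul(0, -1), Add(10, Mul(-160, Pow(0, 2)), Mul(120, 0))) = Mul(0, Add(10, Mul(-160, 0), 0)) = Mul(0, Add(10, 0, 0)) = Mul(0, 10) = 0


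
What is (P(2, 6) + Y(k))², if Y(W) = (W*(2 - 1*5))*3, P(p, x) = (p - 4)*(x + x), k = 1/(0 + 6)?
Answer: 2601/4 ≈ 650.25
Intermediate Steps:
k = ⅙ (k = 1/6 = ⅙ ≈ 0.16667)
P(p, x) = 2*x*(-4 + p) (P(p, x) = (-4 + p)*(2*x) = 2*x*(-4 + p))
Y(W) = -9*W (Y(W) = (W*(2 - 5))*3 = (W*(-3))*3 = -3*W*3 = -9*W)
(P(2, 6) + Y(k))² = (2*6*(-4 + 2) - 9*⅙)² = (2*6*(-2) - 3/2)² = (-24 - 3/2)² = (-51/2)² = 2601/4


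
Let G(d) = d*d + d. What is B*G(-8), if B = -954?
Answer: -53424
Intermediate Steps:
G(d) = d + d² (G(d) = d² + d = d + d²)
B*G(-8) = -(-7632)*(1 - 8) = -(-7632)*(-7) = -954*56 = -53424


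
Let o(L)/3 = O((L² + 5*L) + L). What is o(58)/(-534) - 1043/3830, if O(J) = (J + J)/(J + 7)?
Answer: -359440573/1267695530 ≈ -0.28354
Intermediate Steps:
O(J) = 2*J/(7 + J) (O(J) = (2*J)/(7 + J) = 2*J/(7 + J))
o(L) = 6*(L² + 6*L)/(7 + L² + 6*L) (o(L) = 3*(2*((L² + 5*L) + L)/(7 + ((L² + 5*L) + L))) = 3*(2*(L² + 6*L)/(7 + (L² + 6*L))) = 3*(2*(L² + 6*L)/(7 + L² + 6*L)) = 6*(L² + 6*L)/(7 + L² + 6*L))
o(58)/(-534) - 1043/3830 = (6*58*(6 + 58)/(7 + 58*(6 + 58)))/(-534) - 1043/3830 = (6*58*64/(7 + 58*64))*(-1/534) - 1043*1/3830 = (6*58*64/(7 + 3712))*(-1/534) - 1043/3830 = (6*58*64/3719)*(-1/534) - 1043/3830 = (6*58*(1/3719)*64)*(-1/534) - 1043/3830 = (22272/3719)*(-1/534) - 1043/3830 = -3712/330991 - 1043/3830 = -359440573/1267695530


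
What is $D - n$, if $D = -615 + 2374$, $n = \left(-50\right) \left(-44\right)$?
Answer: $-441$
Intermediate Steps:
$n = 2200$
$D = 1759$
$D - n = 1759 - 2200 = -441$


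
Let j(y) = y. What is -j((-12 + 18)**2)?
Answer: -36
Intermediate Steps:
-j((-12 + 18)**2) = -(-12 + 18)**2 = -1*6**2 = -1*36 = -36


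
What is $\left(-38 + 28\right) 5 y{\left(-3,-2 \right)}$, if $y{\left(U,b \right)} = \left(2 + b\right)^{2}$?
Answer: $0$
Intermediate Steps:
$\left(-38 + 28\right) 5 y{\left(-3,-2 \right)} = \left(-38 + 28\right) 5 \left(2 - 2\right)^{2} = - 10 \cdot 5 \cdot 0^{2} = - 10 \cdot 5 \cdot 0 = \left(-10\right) 0 = 0$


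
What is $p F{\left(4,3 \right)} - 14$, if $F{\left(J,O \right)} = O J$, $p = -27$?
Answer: $-338$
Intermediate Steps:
$F{\left(J,O \right)} = J O$
$p F{\left(4,3 \right)} - 14 = - 27 \cdot 4 \cdot 3 - 14 = \left(-27\right) 12 - 14 = -324 - 14 = -338$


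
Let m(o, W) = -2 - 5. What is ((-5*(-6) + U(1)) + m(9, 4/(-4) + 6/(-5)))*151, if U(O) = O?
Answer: 3624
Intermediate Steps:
m(o, W) = -7
((-5*(-6) + U(1)) + m(9, 4/(-4) + 6/(-5)))*151 = ((-5*(-6) + 1) - 7)*151 = ((30 + 1) - 7)*151 = (31 - 7)*151 = 24*151 = 3624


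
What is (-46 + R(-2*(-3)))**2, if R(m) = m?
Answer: 1600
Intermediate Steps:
(-46 + R(-2*(-3)))**2 = (-46 - 2*(-3))**2 = (-46 + 6)**2 = (-40)**2 = 1600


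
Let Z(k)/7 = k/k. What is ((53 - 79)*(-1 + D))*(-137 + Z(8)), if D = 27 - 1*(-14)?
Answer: 135200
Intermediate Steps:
D = 41 (D = 27 + 14 = 41)
Z(k) = 7 (Z(k) = 7*(k/k) = 7*1 = 7)
((53 - 79)*(-1 + D))*(-137 + Z(8)) = ((53 - 79)*(-1 + 41))*(-137 + 7) = -26*40*(-130) = -1040*(-130) = 135200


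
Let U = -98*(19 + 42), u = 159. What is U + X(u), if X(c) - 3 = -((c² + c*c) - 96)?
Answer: -56441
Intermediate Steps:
U = -5978 (U = -98*61 = -5978)
X(c) = 99 - 2*c² (X(c) = 3 - ((c² + c*c) - 96) = 3 - ((c² + c²) - 96) = 3 - (2*c² - 96) = 3 - (-96 + 2*c²) = 3 + (96 - 2*c²) = 99 - 2*c²)
U + X(u) = -5978 + (99 - 2*159²) = -5978 + (99 - 2*25281) = -5978 + (99 - 50562) = -5978 - 50463 = -56441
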